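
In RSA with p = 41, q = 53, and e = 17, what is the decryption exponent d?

1713

φ(n) = (p−1)(q−1) = 40·52 = 2080.
Need d with 17·d ≡ 1 (mod 2080). Apply the extended Euclidean algorithm:
2080 = 122×17 + 6
17 = 2×6 + 5
6 = 1×5 + 1
5 = 5×1 + 0
Back-substitute:
1 = 6 − 5
1 = −17 + 3·6
1 = 3·2080 − 367·17
So 17·(-367) ≡ 1 (mod 2080), hence d ≡ -367 ≡ 1713 (mod 2080).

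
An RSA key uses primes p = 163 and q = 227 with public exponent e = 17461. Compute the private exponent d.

5221

φ(n) = (p−1)(q−1) = 162·226 = 36612.
Need d with 17461·d ≡ 1 (mod 36612). Apply the extended Euclidean algorithm:
36612 = 2×17461 + 1690
17461 = 10×1690 + 561
1690 = 3×561 + 7
561 = 80×7 + 1
7 = 7×1 + 0
Back-substitute:
1 = 561 − 80·7
1 = −80·1690 + 241·561
1 = 241·17461 − 2490·1690
1 = −2490·36612 + 5221·17461
So 17461·5221 ≡ 1 (mod 36612), hence d = 5221.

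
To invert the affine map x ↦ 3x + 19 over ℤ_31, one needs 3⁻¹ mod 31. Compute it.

21

gcd(31, 3) by repeated division:
31 = 10*3 + 1
3 = 3*1 + 0
The gcd is 1. Working backward:
1 = 31 − 10·3
Thus 3·(-10) ≡ 1 (mod 31); reducing, -10 mod 31 = 21.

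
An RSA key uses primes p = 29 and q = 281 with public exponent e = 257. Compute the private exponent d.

2593

φ(n) = (p−1)(q−1) = 28·280 = 7840.
Need d with 257·d ≡ 1 (mod 7840). Apply the extended Euclidean algorithm:
7840 = 30*257 + 130
257 = 1*130 + 127
130 = 1*127 + 3
127 = 42*3 + 1
3 = 3*1 + 0
Back-substitute:
1 = 127 − 42·3
1 = −42·130 + 43·127
1 = 43·257 − 85·130
1 = −85·7840 + 2593·257
So 257·2593 ≡ 1 (mod 7840), hence d = 2593.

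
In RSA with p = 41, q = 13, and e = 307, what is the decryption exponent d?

φ(n) = (p−1)(q−1) = 40·12 = 480.
Need d with 307·d ≡ 1 (mod 480). Apply the extended Euclidean algorithm:
480 = 1·307 + 173
307 = 1·173 + 134
173 = 1·134 + 39
134 = 3·39 + 17
39 = 2·17 + 5
17 = 3·5 + 2
5 = 2·2 + 1
2 = 2·1 + 0
Back-substitute:
1 = 5 − 2·2
1 = −2·17 + 7·5
1 = 7·39 − 16·17
1 = −16·134 + 55·39
1 = 55·173 − 71·134
1 = −71·307 + 126·173
1 = 126·480 − 197·307
So 307·(-197) ≡ 1 (mod 480), hence d ≡ -197 ≡ 283 (mod 480).

283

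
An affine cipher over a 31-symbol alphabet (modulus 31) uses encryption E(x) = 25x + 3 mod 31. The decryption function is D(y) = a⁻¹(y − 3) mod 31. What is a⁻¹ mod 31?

5

Apply the Euclidean algorithm to 31 and 25:
31 = 1*25 + 6
25 = 4*6 + 1
6 = 6*1 + 0
Since gcd(25, 31) = 1, back-substitute to write 1 as a combination:
1 = 25 − 4·6
1 = −4·31 + 5·25
So 25·5 ≡ 1 (mod 31).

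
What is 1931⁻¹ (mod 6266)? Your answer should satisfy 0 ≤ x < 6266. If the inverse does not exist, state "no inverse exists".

4981

Run Euclid on (6266, 1931):
6266 = 3·1931 + 473
1931 = 4·473 + 39
473 = 12·39 + 5
39 = 7·5 + 4
5 = 1·4 + 1
4 = 4·1 + 0
gcd = 1, so the inverse exists. Back-substitute:
1 = 5 − 4
1 = −39 + 8·5
1 = 8·473 − 97·39
1 = −97·1931 + 396·473
1 = 396·6266 − 1285·1931
So 1931·(-1285) ≡ 1 (mod 6266), and -1285 ≡ 4981 (mod 6266).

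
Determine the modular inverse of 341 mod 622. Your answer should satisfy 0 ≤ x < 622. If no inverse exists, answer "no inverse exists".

Run Euclid on (622, 341):
622 = 1*341 + 281
341 = 1*281 + 60
281 = 4*60 + 41
60 = 1*41 + 19
41 = 2*19 + 3
19 = 6*3 + 1
3 = 3*1 + 0
The gcd is 1. Working backward:
1 = 19 − 6·3
1 = −6·41 + 13·19
1 = 13·60 − 19·41
1 = −19·281 + 89·60
1 = 89·341 − 108·281
1 = −108·622 + 197·341
So 341·197 ≡ 1 (mod 622).

197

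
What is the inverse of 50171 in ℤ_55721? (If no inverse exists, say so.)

13363

Apply the Euclidean algorithm to 55721 and 50171:
55721 = 1×50171 + 5550
50171 = 9×5550 + 221
5550 = 25×221 + 25
221 = 8×25 + 21
25 = 1×21 + 4
21 = 5×4 + 1
4 = 4×1 + 0
Since gcd(50171, 55721) = 1, back-substitute to write 1 as a combination:
1 = 21 − 5·4
1 = −5·25 + 6·21
1 = 6·221 − 53·25
1 = −53·5550 + 1331·221
1 = 1331·50171 − 12032·5550
1 = −12032·55721 + 13363·50171
So 50171·13363 ≡ 1 (mod 55721).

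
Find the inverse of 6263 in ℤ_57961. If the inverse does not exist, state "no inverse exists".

gcd(57961, 6263) by repeated division:
57961 = 9*6263 + 1594
6263 = 3*1594 + 1481
1594 = 1*1481 + 113
1481 = 13*113 + 12
113 = 9*12 + 5
12 = 2*5 + 2
5 = 2*2 + 1
2 = 2*1 + 0
The gcd is 1. Working backward:
1 = 5 − 2·2
1 = −2·12 + 5·5
1 = 5·113 − 47·12
1 = −47·1481 + 616·113
1 = 616·1594 − 663·1481
1 = −663·6263 + 2605·1594
1 = 2605·57961 − 24108·6263
Hence 6263⁻¹ ≡ -24108 ≡ 33853 (mod 57961).

33853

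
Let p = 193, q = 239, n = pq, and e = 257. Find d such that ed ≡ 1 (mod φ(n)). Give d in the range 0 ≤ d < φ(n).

6401

φ(n) = (p−1)(q−1) = 192·238 = 45696.
Need d with 257·d ≡ 1 (mod 45696). Apply the extended Euclidean algorithm:
45696 = 177×257 + 207
257 = 1×207 + 50
207 = 4×50 + 7
50 = 7×7 + 1
7 = 7×1 + 0
Back-substitute:
1 = 50 − 7·7
1 = −7·207 + 29·50
1 = 29·257 − 36·207
1 = −36·45696 + 6401·257
So 257·6401 ≡ 1 (mod 45696), hence d = 6401.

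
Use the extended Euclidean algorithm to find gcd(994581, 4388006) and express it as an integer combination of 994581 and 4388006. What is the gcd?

Apply Euclid's algorithm to 4388006 and 994581:
4388006 = 4·994581 + 409682
994581 = 2·409682 + 175217
409682 = 2·175217 + 59248
175217 = 2·59248 + 56721
59248 = 1·56721 + 2527
56721 = 22·2527 + 1127
2527 = 2·1127 + 273
1127 = 4·273 + 35
273 = 7·35 + 28
35 = 1·28 + 7
28 = 4·7 + 0
gcd(994581, 4388006) = 7.
Working backward:
7 = 35 − 28
7 = −273 + 8·35
7 = 8·1127 − 33·273
7 = −33·2527 + 74·1127
7 = 74·56721 − 1661·2527
7 = −1661·59248 + 1735·56721
7 = 1735·175217 − 5131·59248
7 = −5131·409682 + 11997·175217
7 = 11997·994581 − 29125·409682
7 = −29125·4388006 + 128497·994581
So 7 = (-29125)·4388006 + (128497)·994581.

7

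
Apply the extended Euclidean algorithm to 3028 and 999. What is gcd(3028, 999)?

Apply Euclid's algorithm to 3028 and 999:
3028 = 3*999 + 31
999 = 32*31 + 7
31 = 4*7 + 3
7 = 2*3 + 1
3 = 3*1 + 0
gcd(3028, 999) = 1.
Back-substituting:
1 = 7 − 2·3
1 = −2·31 + 9·7
1 = 9·999 − 290·31
1 = −290·3028 + 879·999
So 1 = (-290)·3028 + (879)·999.

1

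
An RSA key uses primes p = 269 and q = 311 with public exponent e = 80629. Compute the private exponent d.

38269

φ(n) = (p−1)(q−1) = 268·310 = 83080.
Need d with 80629·d ≡ 1 (mod 83080). Apply the extended Euclidean algorithm:
83080 = 1·80629 + 2451
80629 = 32·2451 + 2197
2451 = 1·2197 + 254
2197 = 8·254 + 165
254 = 1·165 + 89
165 = 1·89 + 76
89 = 1·76 + 13
76 = 5·13 + 11
13 = 1·11 + 2
11 = 5·2 + 1
2 = 2·1 + 0
Back-substitute:
1 = 11 − 5·2
1 = −5·13 + 6·11
1 = 6·76 − 35·13
1 = −35·89 + 41·76
1 = 41·165 − 76·89
1 = −76·254 + 117·165
1 = 117·2197 − 1012·254
1 = −1012·2451 + 1129·2197
1 = 1129·80629 − 37140·2451
1 = −37140·83080 + 38269·80629
So 80629·38269 ≡ 1 (mod 83080), hence d = 38269.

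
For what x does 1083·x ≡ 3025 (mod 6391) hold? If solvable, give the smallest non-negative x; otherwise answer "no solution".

First find gcd(1083, 6391):
6391 = 5×1083 + 976
1083 = 1×976 + 107
976 = 9×107 + 13
107 = 8×13 + 3
13 = 4×3 + 1
3 = 3×1 + 0
gcd = 1, so a unique solution mod 6391 exists.
Back-substitute for the Bézout coefficients:
1 = 13 − 4·3
1 = −4·107 + 33·13
1 = 33·976 − 301·107
1 = −301·1083 + 334·976
1 = 334·6391 − 1971·1083
So 1083·(-1971) ≡ 1 (mod 6391), giving 1083⁻¹ ≡ 4420.
x ≡ 1083⁻¹·3025 ≡ 4420·3025 ≡ 528 (mod 6391).

528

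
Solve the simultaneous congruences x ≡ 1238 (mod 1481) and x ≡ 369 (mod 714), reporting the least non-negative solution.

Write x = 1238 + 1481·k. Then 1481·k ≡ 369 − 1238 ≡ 559 (mod 714).
Need 1481⁻¹ mod 714. Extended Euclid on (714, 53):
714 = 13×53 + 25
53 = 2×25 + 3
25 = 8×3 + 1
3 = 3×1 + 0
Back-substitute:
1 = 25 − 8·3
1 = −8·53 + 17·25
1 = 17·714 − 229·53
1481⁻¹ ≡ 485 (mod 714), so k ≡ 485·559 ≡ 509 (mod 714).
x = 1238 + 1481·509 = 755067.

755067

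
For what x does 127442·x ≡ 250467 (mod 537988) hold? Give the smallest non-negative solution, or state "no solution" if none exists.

no solution

gcd(127442, 537988):
537988 = 4×127442 + 28220
127442 = 4×28220 + 14562
28220 = 1×14562 + 13658
14562 = 1×13658 + 904
13658 = 15×904 + 98
904 = 9×98 + 22
98 = 4×22 + 10
22 = 2×10 + 2
10 = 5×2 + 0
gcd = 2, but 2 ∤ 250467, so the congruence has no solution.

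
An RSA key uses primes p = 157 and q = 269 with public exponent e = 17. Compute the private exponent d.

φ(n) = (p−1)(q−1) = 156·268 = 41808.
Need d with 17·d ≡ 1 (mod 41808). Apply the extended Euclidean algorithm:
41808 = 2459·17 + 5
17 = 3·5 + 2
5 = 2·2 + 1
2 = 2·1 + 0
Back-substitute:
1 = 5 − 2·2
1 = −2·17 + 7·5
1 = 7·41808 − 17215·17
So 17·(-17215) ≡ 1 (mod 41808), hence d ≡ -17215 ≡ 24593 (mod 41808).

24593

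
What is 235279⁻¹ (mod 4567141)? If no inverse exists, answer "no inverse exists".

1079013

Apply the Euclidean algorithm to 4567141 and 235279:
4567141 = 19*235279 + 96840
235279 = 2*96840 + 41599
96840 = 2*41599 + 13642
41599 = 3*13642 + 673
13642 = 20*673 + 182
673 = 3*182 + 127
182 = 1*127 + 55
127 = 2*55 + 17
55 = 3*17 + 4
17 = 4*4 + 1
4 = 4*1 + 0
The gcd is 1. Working backward:
1 = 17 − 4·4
1 = −4·55 + 13·17
1 = 13·127 − 30·55
1 = −30·182 + 43·127
1 = 43·673 − 159·182
1 = −159·13642 + 3223·673
1 = 3223·41599 − 9828·13642
1 = −9828·96840 + 22879·41599
1 = 22879·235279 − 55586·96840
1 = −55586·4567141 + 1079013·235279
So 235279·1079013 ≡ 1 (mod 4567141).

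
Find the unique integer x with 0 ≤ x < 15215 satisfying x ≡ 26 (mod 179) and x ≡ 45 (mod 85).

Write x = 26 + 179·k. Then 179·k ≡ 45 − 26 ≡ 19 (mod 85).
Need 179⁻¹ mod 85. Extended Euclid on (85, 9):
85 = 9×9 + 4
9 = 2×4 + 1
4 = 4×1 + 0
Back-substitute:
1 = 9 − 2·4
1 = −2·85 + 19·9
179⁻¹ ≡ 19 (mod 85), so k ≡ 19·19 ≡ 21 (mod 85).
x = 26 + 179·21 = 3785.

3785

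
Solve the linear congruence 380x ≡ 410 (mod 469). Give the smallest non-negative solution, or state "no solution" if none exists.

First find gcd(380, 469):
469 = 1×380 + 89
380 = 4×89 + 24
89 = 3×24 + 17
24 = 1×17 + 7
17 = 2×7 + 3
7 = 2×3 + 1
3 = 3×1 + 0
gcd = 1, so a unique solution mod 469 exists.
Back-substitute for the Bézout coefficients:
1 = 7 − 2·3
1 = −2·17 + 5·7
1 = 5·24 − 7·17
1 = −7·89 + 26·24
1 = 26·380 − 111·89
1 = −111·469 + 137·380
So 380·(137) ≡ 1 (mod 469), giving 380⁻¹ ≡ 137.
x ≡ 380⁻¹·410 ≡ 137·410 ≡ 359 (mod 469).

359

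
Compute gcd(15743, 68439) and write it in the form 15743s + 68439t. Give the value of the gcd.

7

Euclidean algorithm:
68439 = 4×15743 + 5467
15743 = 2×5467 + 4809
5467 = 1×4809 + 658
4809 = 7×658 + 203
658 = 3×203 + 49
203 = 4×49 + 7
49 = 7×7 + 0
gcd(15743, 68439) = 7.
Back-substituting:
7 = 203 − 4·49
7 = −4·658 + 13·203
7 = 13·4809 − 95·658
7 = −95·5467 + 108·4809
7 = 108·15743 − 311·5467
7 = −311·68439 + 1352·15743
So 7 = (-311)·68439 + (1352)·15743.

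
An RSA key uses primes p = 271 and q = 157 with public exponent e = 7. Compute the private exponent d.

36103

φ(n) = (p−1)(q−1) = 270·156 = 42120.
Need d with 7·d ≡ 1 (mod 42120). Apply the extended Euclidean algorithm:
42120 = 6017*7 + 1
7 = 7*1 + 0
Back-substitute:
1 = 42120 − 6017·7
So 7·(-6017) ≡ 1 (mod 42120), hence d ≡ -6017 ≡ 36103 (mod 42120).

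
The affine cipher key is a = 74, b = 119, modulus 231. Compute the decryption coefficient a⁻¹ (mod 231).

Run Euclid on (231, 74):
231 = 3*74 + 9
74 = 8*9 + 2
9 = 4*2 + 1
2 = 2*1 + 0
Since gcd(74, 231) = 1, back-substitute to write 1 as a combination:
1 = 9 − 4·2
1 = −4·74 + 33·9
1 = 33·231 − 103·74
So 74·(-103) ≡ 1 (mod 231), and -103 ≡ 128 (mod 231).

128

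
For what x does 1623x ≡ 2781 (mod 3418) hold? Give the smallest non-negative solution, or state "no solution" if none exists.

First find gcd(1623, 3418):
3418 = 2×1623 + 172
1623 = 9×172 + 75
172 = 2×75 + 22
75 = 3×22 + 9
22 = 2×9 + 4
9 = 2×4 + 1
4 = 4×1 + 0
gcd = 1, so a unique solution mod 3418 exists.
Back-substitute for the Bézout coefficients:
1 = 9 − 2·4
1 = −2·22 + 5·9
1 = 5·75 − 17·22
1 = −17·172 + 39·75
1 = 39·1623 − 368·172
1 = −368·3418 + 775·1623
So 1623·(775) ≡ 1 (mod 3418), giving 1623⁻¹ ≡ 775.
x ≡ 1623⁻¹·2781 ≡ 775·2781 ≡ 1935 (mod 3418).

1935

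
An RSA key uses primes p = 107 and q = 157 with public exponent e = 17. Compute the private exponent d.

φ(n) = (p−1)(q−1) = 106·156 = 16536.
Need d with 17·d ≡ 1 (mod 16536). Apply the extended Euclidean algorithm:
16536 = 972×17 + 12
17 = 1×12 + 5
12 = 2×5 + 2
5 = 2×2 + 1
2 = 2×1 + 0
Back-substitute:
1 = 5 − 2·2
1 = −2·12 + 5·5
1 = 5·17 − 7·12
1 = −7·16536 + 6809·17
So 17·6809 ≡ 1 (mod 16536), hence d = 6809.

6809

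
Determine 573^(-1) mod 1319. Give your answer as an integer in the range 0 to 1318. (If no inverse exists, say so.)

gcd(1319, 573) by repeated division:
1319 = 2·573 + 173
573 = 3·173 + 54
173 = 3·54 + 11
54 = 4·11 + 10
11 = 1·10 + 1
10 = 10·1 + 0
gcd = 1, so the inverse exists. Back-substitute:
1 = 11 − 10
1 = −54 + 5·11
1 = 5·173 − 16·54
1 = −16·573 + 53·173
1 = 53·1319 − 122·573
Hence 573⁻¹ ≡ -122 ≡ 1197 (mod 1319).

1197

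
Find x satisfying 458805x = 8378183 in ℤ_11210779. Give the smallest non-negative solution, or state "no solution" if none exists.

First find gcd(458805, 11210779):
11210779 = 24×458805 + 199459
458805 = 2×199459 + 59887
199459 = 3×59887 + 19798
59887 = 3×19798 + 493
19798 = 40×493 + 78
493 = 6×78 + 25
78 = 3×25 + 3
25 = 8×3 + 1
3 = 3×1 + 0
gcd = 1, so a unique solution mod 11210779 exists.
Back-substitute for the Bézout coefficients:
1 = 25 − 8·3
1 = −8·78 + 25·25
1 = 25·493 − 158·78
1 = −158·19798 + 6345·493
1 = 6345·59887 − 19193·19798
1 = −19193·199459 + 63924·59887
1 = 63924·458805 − 147041·199459
1 = −147041·11210779 + 3592908·458805
So 458805·(3592908) ≡ 1 (mod 11210779), giving 458805⁻¹ ≡ 3592908.
x ≡ 458805⁻¹·8378183 ≡ 3592908·8378183 ≡ 454822 (mod 11210779).

454822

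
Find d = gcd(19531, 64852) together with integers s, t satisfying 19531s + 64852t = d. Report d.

1

Apply Euclid's algorithm to 64852 and 19531:
64852 = 3*19531 + 6259
19531 = 3*6259 + 754
6259 = 8*754 + 227
754 = 3*227 + 73
227 = 3*73 + 8
73 = 9*8 + 1
8 = 8*1 + 0
gcd(19531, 64852) = 1.
Express as a combination:
1 = 73 − 9·8
1 = −9·227 + 28·73
1 = 28·754 − 93·227
1 = −93·6259 + 772·754
1 = 772·19531 − 2409·6259
1 = −2409·64852 + 7999·19531
So 1 = (-2409)·64852 + (7999)·19531.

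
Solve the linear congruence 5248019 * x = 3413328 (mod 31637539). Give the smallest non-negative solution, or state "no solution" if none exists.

27241282

First find gcd(5248019, 31637539):
31637539 = 6*5248019 + 149425
5248019 = 35*149425 + 18144
149425 = 8*18144 + 4273
18144 = 4*4273 + 1052
4273 = 4*1052 + 65
1052 = 16*65 + 12
65 = 5*12 + 5
12 = 2*5 + 2
5 = 2*2 + 1
2 = 2*1 + 0
gcd = 1, so a unique solution mod 31637539 exists.
Back-substitute for the Bézout coefficients:
1 = 5 − 2·2
1 = −2·12 + 5·5
1 = 5·65 − 27·12
1 = −27·1052 + 437·65
1 = 437·4273 − 1775·1052
1 = −1775·18144 + 7537·4273
1 = 7537·149425 − 62071·18144
1 = −62071·5248019 + 2180022·149425
1 = 2180022·31637539 − 13142203·5248019
So 5248019·(-13142203) ≡ 1 (mod 31637539), giving 5248019⁻¹ ≡ 18495336.
x ≡ 5248019⁻¹·3413328 ≡ 18495336·3413328 ≡ 27241282 (mod 31637539).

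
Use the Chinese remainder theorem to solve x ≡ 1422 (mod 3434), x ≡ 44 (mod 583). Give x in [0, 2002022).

Write x = 1422 + 3434·k. Then 3434·k ≡ 44 − 1422 ≡ 371 (mod 583).
Need 3434⁻¹ mod 583. Extended Euclid on (583, 519):
583 = 1×519 + 64
519 = 8×64 + 7
64 = 9×7 + 1
7 = 7×1 + 0
Back-substitute:
1 = 64 − 9·7
1 = −9·519 + 73·64
1 = 73·583 − 82·519
3434⁻¹ ≡ 501 (mod 583), so k ≡ 501·371 ≡ 477 (mod 583).
x = 1422 + 3434·477 = 1639440.

1639440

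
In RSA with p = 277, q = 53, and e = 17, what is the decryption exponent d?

3377

φ(n) = (p−1)(q−1) = 276·52 = 14352.
Need d with 17·d ≡ 1 (mod 14352). Apply the extended Euclidean algorithm:
14352 = 844×17 + 4
17 = 4×4 + 1
4 = 4×1 + 0
Back-substitute:
1 = 17 − 4·4
1 = −4·14352 + 3377·17
So 17·3377 ≡ 1 (mod 14352), hence d = 3377.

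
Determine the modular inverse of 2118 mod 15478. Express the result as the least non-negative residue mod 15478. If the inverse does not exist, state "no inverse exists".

no inverse exists

Euclidean algorithm on 15478, 2118:
15478 = 7×2118 + 652
2118 = 3×652 + 162
652 = 4×162 + 4
162 = 40×4 + 2
4 = 2×2 + 0
The gcd is 2, not 1, hence no inverse exists.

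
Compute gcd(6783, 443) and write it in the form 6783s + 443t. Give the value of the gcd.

1

Apply Euclid's algorithm to 6783 and 443:
6783 = 15*443 + 138
443 = 3*138 + 29
138 = 4*29 + 22
29 = 1*22 + 7
22 = 3*7 + 1
7 = 7*1 + 0
gcd(6783, 443) = 1.
Express as a combination:
1 = 22 − 3·7
1 = −3·29 + 4·22
1 = 4·138 − 19·29
1 = −19·443 + 61·138
1 = 61·6783 − 934·443
So 1 = (61)·6783 + (-934)·443.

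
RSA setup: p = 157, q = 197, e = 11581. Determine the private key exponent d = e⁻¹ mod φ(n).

φ(n) = (p−1)(q−1) = 156·196 = 30576.
Need d with 11581·d ≡ 1 (mod 30576). Apply the extended Euclidean algorithm:
30576 = 2*11581 + 7414
11581 = 1*7414 + 4167
7414 = 1*4167 + 3247
4167 = 1*3247 + 920
3247 = 3*920 + 487
920 = 1*487 + 433
487 = 1*433 + 54
433 = 8*54 + 1
54 = 54*1 + 0
Back-substitute:
1 = 433 − 8·54
1 = −8·487 + 9·433
1 = 9·920 − 17·487
1 = −17·3247 + 60·920
1 = 60·4167 − 77·3247
1 = −77·7414 + 137·4167
1 = 137·11581 − 214·7414
1 = −214·30576 + 565·11581
So 11581·565 ≡ 1 (mod 30576), hence d = 565.

565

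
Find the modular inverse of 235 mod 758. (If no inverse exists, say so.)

Apply the Euclidean algorithm to 758 and 235:
758 = 3·235 + 53
235 = 4·53 + 23
53 = 2·23 + 7
23 = 3·7 + 2
7 = 3·2 + 1
2 = 2·1 + 0
The gcd is 1. Working backward:
1 = 7 − 3·2
1 = −3·23 + 10·7
1 = 10·53 − 23·23
1 = −23·235 + 102·53
1 = 102·758 − 329·235
Hence 235⁻¹ ≡ -329 ≡ 429 (mod 758).

429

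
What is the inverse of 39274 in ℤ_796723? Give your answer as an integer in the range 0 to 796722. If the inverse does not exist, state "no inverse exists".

473867

Run Euclid on (796723, 39274):
796723 = 20*39274 + 11243
39274 = 3*11243 + 5545
11243 = 2*5545 + 153
5545 = 36*153 + 37
153 = 4*37 + 5
37 = 7*5 + 2
5 = 2*2 + 1
2 = 2*1 + 0
gcd = 1, so the inverse exists. Back-substitute:
1 = 5 − 2·2
1 = −2·37 + 15·5
1 = 15·153 − 62·37
1 = −62·5545 + 2247·153
1 = 2247·11243 − 4556·5545
1 = −4556·39274 + 15915·11243
1 = 15915·796723 − 322856·39274
So 39274·(-322856) ≡ 1 (mod 796723), and -322856 ≡ 473867 (mod 796723).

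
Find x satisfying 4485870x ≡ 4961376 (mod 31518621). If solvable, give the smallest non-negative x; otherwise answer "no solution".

1181274

First find gcd(4485870, 31518621):
31518621 = 7*4485870 + 117531
4485870 = 38*117531 + 19692
117531 = 5*19692 + 19071
19692 = 1*19071 + 621
19071 = 30*621 + 441
621 = 1*441 + 180
441 = 2*180 + 81
180 = 2*81 + 18
81 = 4*18 + 9
18 = 2*9 + 0
gcd = 9 and 9 | 4961376, so solutions exist. Divide through by 9: 498430x ≡ 551264 (mod 3502069).
Now find 498430⁻¹ mod 3502069:
3502069 = 7·498430 + 13059
498430 = 38·13059 + 2188
13059 = 5·2188 + 2119
2188 = 1·2119 + 69
2119 = 30·69 + 49
69 = 1·49 + 20
49 = 2·20 + 9
20 = 2·9 + 2
9 = 4·2 + 1
2 = 2·1 + 0
Back-substitute:
1 = 9 − 4·2
1 = −4·20 + 9·9
1 = 9·49 − 22·20
1 = −22·69 + 31·49
1 = 31·2119 − 952·69
1 = −952·2188 + 983·2119
1 = 983·13059 − 5867·2188
1 = −5867·498430 + 223929·13059
1 = 223929·3502069 − 1573370·498430
So 498430·(-1573370) ≡ 1 (mod 3502069), i.e. 498430⁻¹ ≡ 1928699.
Then x ≡ 1928699·551264 ≡ 1181274 (mod 3502069); the smallest non-negative solution is x = 1181274.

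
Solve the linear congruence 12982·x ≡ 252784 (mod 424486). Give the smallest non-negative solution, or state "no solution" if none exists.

141602

First find gcd(12982, 424486):
424486 = 32*12982 + 9062
12982 = 1*9062 + 3920
9062 = 2*3920 + 1222
3920 = 3*1222 + 254
1222 = 4*254 + 206
254 = 1*206 + 48
206 = 4*48 + 14
48 = 3*14 + 6
14 = 2*6 + 2
6 = 3*2 + 0
gcd = 2 and 2 | 252784, so solutions exist. Divide through by 2: 6491x ≡ 126392 (mod 212243).
Now find 6491⁻¹ mod 212243:
212243 = 32·6491 + 4531
6491 = 1·4531 + 1960
4531 = 2·1960 + 611
1960 = 3·611 + 127
611 = 4·127 + 103
127 = 1·103 + 24
103 = 4·24 + 7
24 = 3·7 + 3
7 = 2·3 + 1
3 = 3·1 + 0
Back-substitute:
1 = 7 − 2·3
1 = −2·24 + 7·7
1 = 7·103 − 30·24
1 = −30·127 + 37·103
1 = 37·611 − 178·127
1 = −178·1960 + 571·611
1 = 571·4531 − 1320·1960
1 = −1320·6491 + 1891·4531
1 = 1891·212243 − 61832·6491
So 6491·(-61832) ≡ 1 (mod 212243), i.e. 6491⁻¹ ≡ 150411.
Then x ≡ 150411·126392 ≡ 141602 (mod 212243); the smallest non-negative solution is x = 141602.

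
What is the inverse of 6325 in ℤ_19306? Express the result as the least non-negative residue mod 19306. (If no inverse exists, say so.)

Apply the Euclidean algorithm to 19306 and 6325:
19306 = 3*6325 + 331
6325 = 19*331 + 36
331 = 9*36 + 7
36 = 5*7 + 1
7 = 7*1 + 0
The gcd is 1. Working backward:
1 = 36 − 5·7
1 = −5·331 + 46·36
1 = 46·6325 − 879·331
1 = −879·19306 + 2683·6325
So 6325·2683 ≡ 1 (mod 19306).

2683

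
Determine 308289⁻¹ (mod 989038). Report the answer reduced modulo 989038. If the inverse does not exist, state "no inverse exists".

547253

Run Euclid on (989038, 308289):
989038 = 3·308289 + 64171
308289 = 4·64171 + 51605
64171 = 1·51605 + 12566
51605 = 4·12566 + 1341
12566 = 9·1341 + 497
1341 = 2·497 + 347
497 = 1·347 + 150
347 = 2·150 + 47
150 = 3·47 + 9
47 = 5·9 + 2
9 = 4·2 + 1
2 = 2·1 + 0
gcd = 1, so the inverse exists. Back-substitute:
1 = 9 − 4·2
1 = −4·47 + 21·9
1 = 21·150 − 67·47
1 = −67·347 + 155·150
1 = 155·497 − 222·347
1 = −222·1341 + 599·497
1 = 599·12566 − 5613·1341
1 = −5613·51605 + 23051·12566
1 = 23051·64171 − 28664·51605
1 = −28664·308289 + 137707·64171
1 = 137707·989038 − 441785·308289
Thus 308289·(-441785) ≡ 1 (mod 989038); reducing, -441785 mod 989038 = 547253.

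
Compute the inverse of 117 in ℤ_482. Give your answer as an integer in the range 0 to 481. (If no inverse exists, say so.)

103

Run Euclid on (482, 117):
482 = 4·117 + 14
117 = 8·14 + 5
14 = 2·5 + 4
5 = 1·4 + 1
4 = 4·1 + 0
The gcd is 1. Working backward:
1 = 5 − 4
1 = −14 + 3·5
1 = 3·117 − 25·14
1 = −25·482 + 103·117
So 117·103 ≡ 1 (mod 482).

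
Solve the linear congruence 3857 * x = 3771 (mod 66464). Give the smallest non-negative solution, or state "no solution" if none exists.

2379

First find gcd(3857, 66464):
66464 = 17·3857 + 895
3857 = 4·895 + 277
895 = 3·277 + 64
277 = 4·64 + 21
64 = 3·21 + 1
21 = 21·1 + 0
gcd = 1, so a unique solution mod 66464 exists.
Back-substitute for the Bézout coefficients:
1 = 64 − 3·21
1 = −3·277 + 13·64
1 = 13·895 − 42·277
1 = −42·3857 + 181·895
1 = 181·66464 − 3119·3857
So 3857·(-3119) ≡ 1 (mod 66464), giving 3857⁻¹ ≡ 63345.
x ≡ 3857⁻¹·3771 ≡ 63345·3771 ≡ 2379 (mod 66464).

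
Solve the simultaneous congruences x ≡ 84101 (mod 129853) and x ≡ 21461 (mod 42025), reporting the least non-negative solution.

694148386

Write x = 84101 + 129853·k. Then 129853·k ≡ 21461 − 84101 ≡ 21410 (mod 42025).
Need 129853⁻¹ mod 42025. Extended Euclid on (42025, 3778):
42025 = 11·3778 + 467
3778 = 8·467 + 42
467 = 11·42 + 5
42 = 8·5 + 2
5 = 2·2 + 1
2 = 2·1 + 0
Back-substitute:
1 = 5 − 2·2
1 = −2·42 + 17·5
1 = 17·467 − 189·42
1 = −189·3778 + 1529·467
1 = 1529·42025 − 17008·3778
129853⁻¹ ≡ 25017 (mod 42025), so k ≡ 25017·21410 ≡ 5345 (mod 42025).
x = 84101 + 129853·5345 = 694148386.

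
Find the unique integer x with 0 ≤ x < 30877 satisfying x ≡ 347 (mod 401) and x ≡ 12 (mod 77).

13179

Write x = 347 + 401·k. Then 401·k ≡ 12 − 347 ≡ 50 (mod 77).
Need 401⁻¹ mod 77. Extended Euclid on (77, 16):
77 = 4·16 + 13
16 = 1·13 + 3
13 = 4·3 + 1
3 = 3·1 + 0
Back-substitute:
1 = 13 − 4·3
1 = −4·16 + 5·13
1 = 5·77 − 24·16
401⁻¹ ≡ 53 (mod 77), so k ≡ 53·50 ≡ 32 (mod 77).
x = 347 + 401·32 = 13179.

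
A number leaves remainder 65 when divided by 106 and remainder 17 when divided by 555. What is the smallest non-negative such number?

41087

Write x = 65 + 106·k. Then 106·k ≡ 17 − 65 ≡ 507 (mod 555).
Need 106⁻¹ mod 555. Extended Euclid on (555, 106):
555 = 5·106 + 25
106 = 4·25 + 6
25 = 4·6 + 1
6 = 6·1 + 0
Back-substitute:
1 = 25 − 4·6
1 = −4·106 + 17·25
1 = 17·555 − 89·106
106⁻¹ ≡ 466 (mod 555), so k ≡ 466·507 ≡ 387 (mod 555).
x = 65 + 106·387 = 41087.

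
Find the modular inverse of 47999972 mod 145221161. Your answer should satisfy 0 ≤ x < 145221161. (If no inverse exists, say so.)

70547510

Apply the Euclidean algorithm to 145221161 and 47999972:
145221161 = 3*47999972 + 1221245
47999972 = 39*1221245 + 371417
1221245 = 3*371417 + 106994
371417 = 3*106994 + 50435
106994 = 2*50435 + 6124
50435 = 8*6124 + 1443
6124 = 4*1443 + 352
1443 = 4*352 + 35
352 = 10*35 + 2
35 = 17*2 + 1
2 = 2*1 + 0
The gcd is 1. Working backward:
1 = 35 − 17·2
1 = −17·352 + 171·35
1 = 171·1443 − 701·352
1 = −701·6124 + 2975·1443
1 = 2975·50435 − 24501·6124
1 = −24501·106994 + 51977·50435
1 = 51977·371417 − 180432·106994
1 = −180432·1221245 + 593273·371417
1 = 593273·47999972 − 23318079·1221245
1 = −23318079·145221161 + 70547510·47999972
So 47999972·70547510 ≡ 1 (mod 145221161).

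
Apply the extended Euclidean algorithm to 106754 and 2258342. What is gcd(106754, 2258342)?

2

Euclidean algorithm:
2258342 = 21×106754 + 16508
106754 = 6×16508 + 7706
16508 = 2×7706 + 1096
7706 = 7×1096 + 34
1096 = 32×34 + 8
34 = 4×8 + 2
8 = 4×2 + 0
gcd(106754, 2258342) = 2.
Express as a combination:
2 = 34 − 4·8
2 = −4·1096 + 129·34
2 = 129·7706 − 907·1096
2 = −907·16508 + 1943·7706
2 = 1943·106754 − 12565·16508
2 = −12565·2258342 + 265808·106754
So 2 = (-12565)·2258342 + (265808)·106754.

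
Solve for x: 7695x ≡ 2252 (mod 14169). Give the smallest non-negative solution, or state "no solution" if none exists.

gcd(7695, 14169):
14169 = 1*7695 + 6474
7695 = 1*6474 + 1221
6474 = 5*1221 + 369
1221 = 3*369 + 114
369 = 3*114 + 27
114 = 4*27 + 6
27 = 4*6 + 3
6 = 2*3 + 0
gcd = 3, but 3 ∤ 2252, so the congruence has no solution.

no solution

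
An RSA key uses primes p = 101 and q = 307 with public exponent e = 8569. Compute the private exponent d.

26929

φ(n) = (p−1)(q−1) = 100·306 = 30600.
Need d with 8569·d ≡ 1 (mod 30600). Apply the extended Euclidean algorithm:
30600 = 3×8569 + 4893
8569 = 1×4893 + 3676
4893 = 1×3676 + 1217
3676 = 3×1217 + 25
1217 = 48×25 + 17
25 = 1×17 + 8
17 = 2×8 + 1
8 = 8×1 + 0
Back-substitute:
1 = 17 − 2·8
1 = −2·25 + 3·17
1 = 3·1217 − 146·25
1 = −146·3676 + 441·1217
1 = 441·4893 − 587·3676
1 = −587·8569 + 1028·4893
1 = 1028·30600 − 3671·8569
So 8569·(-3671) ≡ 1 (mod 30600), hence d ≡ -3671 ≡ 26929 (mod 30600).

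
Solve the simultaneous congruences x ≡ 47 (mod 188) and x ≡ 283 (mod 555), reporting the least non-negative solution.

38023

Write x = 47 + 188·k. Then 188·k ≡ 283 − 47 ≡ 236 (mod 555).
Need 188⁻¹ mod 555. Extended Euclid on (555, 188):
555 = 2*188 + 179
188 = 1*179 + 9
179 = 19*9 + 8
9 = 1*8 + 1
8 = 8*1 + 0
Back-substitute:
1 = 9 − 8
1 = −179 + 20·9
1 = 20·188 − 21·179
1 = −21·555 + 62·188
188⁻¹ ≡ 62 (mod 555), so k ≡ 62·236 ≡ 202 (mod 555).
x = 47 + 188·202 = 38023.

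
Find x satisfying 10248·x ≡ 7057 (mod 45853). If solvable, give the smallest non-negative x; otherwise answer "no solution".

First find gcd(10248, 45853):
45853 = 4×10248 + 4861
10248 = 2×4861 + 526
4861 = 9×526 + 127
526 = 4×127 + 18
127 = 7×18 + 1
18 = 18×1 + 0
gcd = 1, so a unique solution mod 45853 exists.
Back-substitute for the Bézout coefficients:
1 = 127 − 7·18
1 = −7·526 + 29·127
1 = 29·4861 − 268·526
1 = −268·10248 + 565·4861
1 = 565·45853 − 2528·10248
So 10248·(-2528) ≡ 1 (mod 45853), giving 10248⁻¹ ≡ 43325.
x ≡ 10248⁻¹·7057 ≡ 43325·7057 ≡ 42574 (mod 45853).

42574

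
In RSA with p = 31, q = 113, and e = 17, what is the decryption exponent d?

593

φ(n) = (p−1)(q−1) = 30·112 = 3360.
Need d with 17·d ≡ 1 (mod 3360). Apply the extended Euclidean algorithm:
3360 = 197*17 + 11
17 = 1*11 + 6
11 = 1*6 + 5
6 = 1*5 + 1
5 = 5*1 + 0
Back-substitute:
1 = 6 − 5
1 = −11 + 2·6
1 = 2·17 − 3·11
1 = −3·3360 + 593·17
So 17·593 ≡ 1 (mod 3360), hence d = 593.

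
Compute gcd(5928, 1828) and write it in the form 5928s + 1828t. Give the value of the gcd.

4

Apply Euclid's algorithm to 5928 and 1828:
5928 = 3*1828 + 444
1828 = 4*444 + 52
444 = 8*52 + 28
52 = 1*28 + 24
28 = 1*24 + 4
24 = 6*4 + 0
gcd(5928, 1828) = 4.
Back-substituting:
4 = 28 − 24
4 = −52 + 2·28
4 = 2·444 − 17·52
4 = −17·1828 + 70·444
4 = 70·5928 − 227·1828
So 4 = (70)·5928 + (-227)·1828.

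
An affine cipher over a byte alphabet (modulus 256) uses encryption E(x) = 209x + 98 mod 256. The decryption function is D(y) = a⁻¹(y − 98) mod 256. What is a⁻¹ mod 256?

Extended Euclidean algorithm:
256 = 1·209 + 47
209 = 4·47 + 21
47 = 2·21 + 5
21 = 4·5 + 1
5 = 5·1 + 0
The gcd is 1. Working backward:
1 = 21 − 4·5
1 = −4·47 + 9·21
1 = 9·209 − 40·47
1 = −40·256 + 49·209
So 209·49 ≡ 1 (mod 256).

49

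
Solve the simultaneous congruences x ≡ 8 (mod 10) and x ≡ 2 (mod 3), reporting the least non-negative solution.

8

Write x = 8 + 10·k. Then 10·k ≡ 2 − 8 ≡ 0 (mod 3).
Need 10⁻¹ mod 3. Extended Euclid on (3, 1):
3 = 3*1 + 0
10⁻¹ ≡ 1 (mod 3), so k ≡ 1·0 ≡ 0 (mod 3).
x = 8 + 10·0 = 8.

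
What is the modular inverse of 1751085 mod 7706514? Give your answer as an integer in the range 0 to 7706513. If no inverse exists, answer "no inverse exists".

Euclidean algorithm on 7706514, 1751085:
7706514 = 4*1751085 + 702174
1751085 = 2*702174 + 346737
702174 = 2*346737 + 8700
346737 = 39*8700 + 7437
8700 = 1*7437 + 1263
7437 = 5*1263 + 1122
1263 = 1*1122 + 141
1122 = 7*141 + 135
141 = 1*135 + 6
135 = 22*6 + 3
6 = 2*3 + 0
The gcd is 3, not 1, hence no inverse exists.

no inverse exists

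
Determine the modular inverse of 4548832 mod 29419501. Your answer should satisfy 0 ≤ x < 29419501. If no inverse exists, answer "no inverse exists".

749575

gcd(29419501, 4548832) by repeated division:
29419501 = 6·4548832 + 2126509
4548832 = 2·2126509 + 295814
2126509 = 7·295814 + 55811
295814 = 5·55811 + 16759
55811 = 3·16759 + 5534
16759 = 3·5534 + 157
5534 = 35·157 + 39
157 = 4·39 + 1
39 = 39·1 + 0
gcd = 1, so the inverse exists. Back-substitute:
1 = 157 − 4·39
1 = −4·5534 + 141·157
1 = 141·16759 − 427·5534
1 = −427·55811 + 1422·16759
1 = 1422·295814 − 7537·55811
1 = −7537·2126509 + 54181·295814
1 = 54181·4548832 − 115899·2126509
1 = −115899·29419501 + 749575·4548832
So 4548832·749575 ≡ 1 (mod 29419501).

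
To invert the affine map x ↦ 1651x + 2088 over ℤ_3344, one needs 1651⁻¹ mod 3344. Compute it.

Run Euclid on (3344, 1651):
3344 = 2*1651 + 42
1651 = 39*42 + 13
42 = 3*13 + 3
13 = 4*3 + 1
3 = 3*1 + 0
gcd = 1, so the inverse exists. Back-substitute:
1 = 13 − 4·3
1 = −4·42 + 13·13
1 = 13·1651 − 511·42
1 = −511·3344 + 1035·1651
So 1651·1035 ≡ 1 (mod 3344).

1035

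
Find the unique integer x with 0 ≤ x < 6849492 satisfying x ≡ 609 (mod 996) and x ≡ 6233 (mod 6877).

5892945

Write x = 609 + 996·k. Then 996·k ≡ 6233 − 609 ≡ 5624 (mod 6877).
Need 996⁻¹ mod 6877. Extended Euclid on (6877, 996):
6877 = 6×996 + 901
996 = 1×901 + 95
901 = 9×95 + 46
95 = 2×46 + 3
46 = 15×3 + 1
3 = 3×1 + 0
Back-substitute:
1 = 46 − 15·3
1 = −15·95 + 31·46
1 = 31·901 − 294·95
1 = −294·996 + 325·901
1 = 325·6877 − 2244·996
996⁻¹ ≡ 4633 (mod 6877), so k ≡ 4633·5624 ≡ 5916 (mod 6877).
x = 609 + 996·5916 = 5892945.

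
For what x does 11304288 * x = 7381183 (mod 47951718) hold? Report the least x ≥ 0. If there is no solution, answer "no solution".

gcd(11304288, 47951718):
47951718 = 4·11304288 + 2734566
11304288 = 4·2734566 + 366024
2734566 = 7·366024 + 172398
366024 = 2·172398 + 21228
172398 = 8·21228 + 2574
21228 = 8·2574 + 636
2574 = 4·636 + 30
636 = 21·30 + 6
30 = 5·6 + 0
gcd = 6, but 6 ∤ 7381183, so the congruence has no solution.

no solution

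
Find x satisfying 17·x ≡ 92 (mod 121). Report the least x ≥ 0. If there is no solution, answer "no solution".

41

First find gcd(17, 121):
121 = 7×17 + 2
17 = 8×2 + 1
2 = 2×1 + 0
gcd = 1, so a unique solution mod 121 exists.
Back-substitute for the Bézout coefficients:
1 = 17 − 8·2
1 = −8·121 + 57·17
So 17·(57) ≡ 1 (mod 121), giving 17⁻¹ ≡ 57.
x ≡ 17⁻¹·92 ≡ 57·92 ≡ 41 (mod 121).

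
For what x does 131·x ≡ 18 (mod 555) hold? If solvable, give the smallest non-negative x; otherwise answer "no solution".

123

First find gcd(131, 555):
555 = 4*131 + 31
131 = 4*31 + 7
31 = 4*7 + 3
7 = 2*3 + 1
3 = 3*1 + 0
gcd = 1, so a unique solution mod 555 exists.
Back-substitute for the Bézout coefficients:
1 = 7 − 2·3
1 = −2·31 + 9·7
1 = 9·131 − 38·31
1 = −38·555 + 161·131
So 131·(161) ≡ 1 (mod 555), giving 131⁻¹ ≡ 161.
x ≡ 131⁻¹·18 ≡ 161·18 ≡ 123 (mod 555).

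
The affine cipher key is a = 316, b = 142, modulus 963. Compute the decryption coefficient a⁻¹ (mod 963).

64

Extended Euclidean algorithm:
963 = 3*316 + 15
316 = 21*15 + 1
15 = 15*1 + 0
The gcd is 1. Working backward:
1 = 316 − 21·15
1 = −21·963 + 64·316
So 316·64 ≡ 1 (mod 963).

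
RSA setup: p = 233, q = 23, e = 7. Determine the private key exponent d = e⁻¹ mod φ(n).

4375

φ(n) = (p−1)(q−1) = 232·22 = 5104.
Need d with 7·d ≡ 1 (mod 5104). Apply the extended Euclidean algorithm:
5104 = 729*7 + 1
7 = 7*1 + 0
Back-substitute:
1 = 5104 − 729·7
So 7·(-729) ≡ 1 (mod 5104), hence d ≡ -729 ≡ 4375 (mod 5104).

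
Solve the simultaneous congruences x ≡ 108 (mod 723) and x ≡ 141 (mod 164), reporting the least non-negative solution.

34089

Write x = 108 + 723·k. Then 723·k ≡ 141 − 108 ≡ 33 (mod 164).
Need 723⁻¹ mod 164. Extended Euclid on (164, 67):
164 = 2*67 + 30
67 = 2*30 + 7
30 = 4*7 + 2
7 = 3*2 + 1
2 = 2*1 + 0
Back-substitute:
1 = 7 − 3·2
1 = −3·30 + 13·7
1 = 13·67 − 29·30
1 = −29·164 + 71·67
723⁻¹ ≡ 71 (mod 164), so k ≡ 71·33 ≡ 47 (mod 164).
x = 108 + 723·47 = 34089.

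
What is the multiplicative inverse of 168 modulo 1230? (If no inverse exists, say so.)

Compute gcd(168, 1230):
1230 = 7×168 + 54
168 = 3×54 + 6
54 = 9×6 + 0
Since gcd = 6 > 1, 168 is not a unit mod 1230.

no inverse exists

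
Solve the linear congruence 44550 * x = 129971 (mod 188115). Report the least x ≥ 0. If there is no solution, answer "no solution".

gcd(44550, 188115):
188115 = 4×44550 + 9915
44550 = 4×9915 + 4890
9915 = 2×4890 + 135
4890 = 36×135 + 30
135 = 4×30 + 15
30 = 2×15 + 0
gcd = 15, but 15 ∤ 129971, so the congruence has no solution.

no solution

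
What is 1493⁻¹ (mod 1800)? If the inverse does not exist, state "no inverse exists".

557

Extended Euclidean algorithm:
1800 = 1×1493 + 307
1493 = 4×307 + 265
307 = 1×265 + 42
265 = 6×42 + 13
42 = 3×13 + 3
13 = 4×3 + 1
3 = 3×1 + 0
Since gcd(1493, 1800) = 1, back-substitute to write 1 as a combination:
1 = 13 − 4·3
1 = −4·42 + 13·13
1 = 13·265 − 82·42
1 = −82·307 + 95·265
1 = 95·1493 − 462·307
1 = −462·1800 + 557·1493
So 1493·557 ≡ 1 (mod 1800).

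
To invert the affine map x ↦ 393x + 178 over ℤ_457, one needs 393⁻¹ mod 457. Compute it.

Run Euclid on (457, 393):
457 = 1·393 + 64
393 = 6·64 + 9
64 = 7·9 + 1
9 = 9·1 + 0
The gcd is 1. Working backward:
1 = 64 − 7·9
1 = −7·393 + 43·64
1 = 43·457 − 50·393
So 393·(-50) ≡ 1 (mod 457), and -50 ≡ 407 (mod 457).

407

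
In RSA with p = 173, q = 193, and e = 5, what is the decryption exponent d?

6605

φ(n) = (p−1)(q−1) = 172·192 = 33024.
Need d with 5·d ≡ 1 (mod 33024). Apply the extended Euclidean algorithm:
33024 = 6604·5 + 4
5 = 1·4 + 1
4 = 4·1 + 0
Back-substitute:
1 = 5 − 4
1 = −33024 + 6605·5
So 5·6605 ≡ 1 (mod 33024), hence d = 6605.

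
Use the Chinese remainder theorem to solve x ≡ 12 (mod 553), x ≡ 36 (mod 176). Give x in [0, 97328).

Write x = 12 + 553·k. Then 553·k ≡ 36 − 12 ≡ 24 (mod 176).
Need 553⁻¹ mod 176. Extended Euclid on (176, 25):
176 = 7×25 + 1
25 = 25×1 + 0
Back-substitute:
1 = 176 − 7·25
553⁻¹ ≡ 169 (mod 176), so k ≡ 169·24 ≡ 8 (mod 176).
x = 12 + 553·8 = 4436.

4436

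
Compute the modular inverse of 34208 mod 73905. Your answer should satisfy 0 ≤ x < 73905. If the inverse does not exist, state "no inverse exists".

56792

gcd(73905, 34208) by repeated division:
73905 = 2*34208 + 5489
34208 = 6*5489 + 1274
5489 = 4*1274 + 393
1274 = 3*393 + 95
393 = 4*95 + 13
95 = 7*13 + 4
13 = 3*4 + 1
4 = 4*1 + 0
Since gcd(34208, 73905) = 1, back-substitute to write 1 as a combination:
1 = 13 − 3·4
1 = −3·95 + 22·13
1 = 22·393 − 91·95
1 = −91·1274 + 295·393
1 = 295·5489 − 1271·1274
1 = −1271·34208 + 7921·5489
1 = 7921·73905 − 17113·34208
So 34208·(-17113) ≡ 1 (mod 73905), and -17113 ≡ 56792 (mod 73905).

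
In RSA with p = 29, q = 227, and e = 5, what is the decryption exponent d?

φ(n) = (p−1)(q−1) = 28·226 = 6328.
Need d with 5·d ≡ 1 (mod 6328). Apply the extended Euclidean algorithm:
6328 = 1265*5 + 3
5 = 1*3 + 2
3 = 1*2 + 1
2 = 2*1 + 0
Back-substitute:
1 = 3 − 2
1 = −5 + 2·3
1 = 2·6328 − 2531·5
So 5·(-2531) ≡ 1 (mod 6328), hence d ≡ -2531 ≡ 3797 (mod 6328).

3797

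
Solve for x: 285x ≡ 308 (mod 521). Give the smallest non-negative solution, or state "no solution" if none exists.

87

First find gcd(285, 521):
521 = 1×285 + 236
285 = 1×236 + 49
236 = 4×49 + 40
49 = 1×40 + 9
40 = 4×9 + 4
9 = 2×4 + 1
4 = 4×1 + 0
gcd = 1, so a unique solution mod 521 exists.
Back-substitute for the Bézout coefficients:
1 = 9 − 2·4
1 = −2·40 + 9·9
1 = 9·49 − 11·40
1 = −11·236 + 53·49
1 = 53·285 − 64·236
1 = −64·521 + 117·285
So 285·(117) ≡ 1 (mod 521), giving 285⁻¹ ≡ 117.
x ≡ 285⁻¹·308 ≡ 117·308 ≡ 87 (mod 521).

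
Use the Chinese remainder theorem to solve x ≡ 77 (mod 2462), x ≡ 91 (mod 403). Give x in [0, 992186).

947947

Write x = 77 + 2462·k. Then 2462·k ≡ 91 − 77 ≡ 14 (mod 403).
Need 2462⁻¹ mod 403. Extended Euclid on (403, 44):
403 = 9×44 + 7
44 = 6×7 + 2
7 = 3×2 + 1
2 = 2×1 + 0
Back-substitute:
1 = 7 − 3·2
1 = −3·44 + 19·7
1 = 19·403 − 174·44
2462⁻¹ ≡ 229 (mod 403), so k ≡ 229·14 ≡ 385 (mod 403).
x = 77 + 2462·385 = 947947.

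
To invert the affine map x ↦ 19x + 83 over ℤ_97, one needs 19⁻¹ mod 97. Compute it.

Apply the Euclidean algorithm to 97 and 19:
97 = 5×19 + 2
19 = 9×2 + 1
2 = 2×1 + 0
The gcd is 1. Working backward:
1 = 19 − 9·2
1 = −9·97 + 46·19
So 19·46 ≡ 1 (mod 97).

46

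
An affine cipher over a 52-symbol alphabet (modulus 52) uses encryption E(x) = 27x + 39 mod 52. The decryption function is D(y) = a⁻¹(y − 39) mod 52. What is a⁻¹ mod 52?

27

gcd(52, 27) by repeated division:
52 = 1*27 + 25
27 = 1*25 + 2
25 = 12*2 + 1
2 = 2*1 + 0
The gcd is 1. Working backward:
1 = 25 − 12·2
1 = −12·27 + 13·25
1 = 13·52 − 25·27
Thus 27·(-25) ≡ 1 (mod 52); reducing, -25 mod 52 = 27.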